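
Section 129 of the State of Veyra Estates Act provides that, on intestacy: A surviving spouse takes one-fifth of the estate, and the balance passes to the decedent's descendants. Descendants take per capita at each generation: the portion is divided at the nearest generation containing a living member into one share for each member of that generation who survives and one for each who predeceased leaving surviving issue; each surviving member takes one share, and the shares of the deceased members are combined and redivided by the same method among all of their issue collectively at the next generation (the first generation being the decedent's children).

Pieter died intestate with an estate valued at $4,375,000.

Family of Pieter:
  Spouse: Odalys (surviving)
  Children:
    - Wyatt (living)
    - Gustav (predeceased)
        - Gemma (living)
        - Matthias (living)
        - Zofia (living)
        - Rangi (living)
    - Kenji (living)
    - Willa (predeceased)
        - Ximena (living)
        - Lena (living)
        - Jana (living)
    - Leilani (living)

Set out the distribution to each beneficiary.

Odalys takes one-fifth of $4,375,000 = $875,000. The remaining $3,500,000 passes to the descendants.
The descendants' portion ($3,500,000) is divided at the children's generation into 5 shares of $700,000. Wyatt, Kenji, and Leilani each take $700,000. The 2 shares of the deceased (Gustav and Willa) are combined into a pool of $1,400,000.
That pool ($1,400,000) is divided at the grandchildren's generation equally among Gemma, Matthias, Zofia, Rangi, Ximena, Lena, and Jana: $200,000 each.

Odalys: $875,000; Wyatt: $700,000; Gemma: $200,000; Matthias: $200,000; Zofia: $200,000; Rangi: $200,000; Kenji: $700,000; Ximena: $200,000; Lena: $200,000; Jana: $200,000; Leilani: $700,000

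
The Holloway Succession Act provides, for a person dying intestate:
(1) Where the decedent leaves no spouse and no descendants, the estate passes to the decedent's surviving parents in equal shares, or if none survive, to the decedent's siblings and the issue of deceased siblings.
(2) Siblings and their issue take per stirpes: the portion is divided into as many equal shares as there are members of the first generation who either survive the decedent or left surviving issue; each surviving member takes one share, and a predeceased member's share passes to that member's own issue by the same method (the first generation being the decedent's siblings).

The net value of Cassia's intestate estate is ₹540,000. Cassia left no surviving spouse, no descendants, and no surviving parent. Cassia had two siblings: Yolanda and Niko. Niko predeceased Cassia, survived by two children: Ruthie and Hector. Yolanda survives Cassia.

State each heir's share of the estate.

The entire ₹540,000 passes to the siblings and their issue.
That amount (₹540,000) is divided into 2 shares of ₹270,000: Yolanda takes ₹270,000; Niko's ₹270,000 share passes to Niko's issue.
Niko's share (₹270,000) is divided into 2 shares of ₹135,000: Ruthie and Hector each take ₹135,000.

Yolanda: ₹270,000; Ruthie: ₹135,000; Hector: ₹135,000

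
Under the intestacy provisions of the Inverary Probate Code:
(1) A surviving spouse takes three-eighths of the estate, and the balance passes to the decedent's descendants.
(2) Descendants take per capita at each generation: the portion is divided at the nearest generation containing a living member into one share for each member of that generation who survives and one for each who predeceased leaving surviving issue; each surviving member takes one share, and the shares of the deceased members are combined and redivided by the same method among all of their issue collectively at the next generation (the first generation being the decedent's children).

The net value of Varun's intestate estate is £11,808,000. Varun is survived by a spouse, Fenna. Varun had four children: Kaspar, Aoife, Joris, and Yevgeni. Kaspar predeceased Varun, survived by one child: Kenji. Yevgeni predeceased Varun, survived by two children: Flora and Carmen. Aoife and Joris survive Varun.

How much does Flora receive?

Flora receives £1,230,000.

Fenna takes three-eighths of £11,808,000 = £4,428,000. The remaining £7,380,000 passes to the descendants.
The descendants' portion (£7,380,000) is divided at the children's generation into 4 shares of £1,845,000. Aoife and Joris each take £1,845,000. The 2 shares of the deceased (Kaspar and Yevgeni) are combined into a pool of £3,690,000.
That pool (£3,690,000) is divided at the grandchildren's generation equally among Kenji, Flora, and Carmen: £1,230,000 each.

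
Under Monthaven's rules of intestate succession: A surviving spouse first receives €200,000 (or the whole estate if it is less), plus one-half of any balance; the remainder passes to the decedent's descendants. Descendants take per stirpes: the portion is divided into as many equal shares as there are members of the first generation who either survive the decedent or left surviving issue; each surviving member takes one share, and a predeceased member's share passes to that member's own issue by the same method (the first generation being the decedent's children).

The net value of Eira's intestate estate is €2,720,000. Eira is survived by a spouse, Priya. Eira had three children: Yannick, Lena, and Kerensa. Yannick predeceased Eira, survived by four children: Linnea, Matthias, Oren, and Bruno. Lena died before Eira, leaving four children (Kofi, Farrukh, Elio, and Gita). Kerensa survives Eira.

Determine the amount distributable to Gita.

Gita receives €105,000.

Priya first takes €200,000, leaving a balance of €2,520,000. Priya then takes one-half of the balance (€1,260,000), for a total of €1,460,000. The remaining €1,260,000 passes to the descendants.
The descendants' portion (€1,260,000) is divided into 3 shares of €420,000: Kerensa takes €420,000; Yannick's €420,000 share passes to Yannick's issue; Lena's €420,000 share passes to Lena's issue.
Yannick's share (€420,000) is divided into 4 shares of €105,000: Linnea, Matthias, Oren, and Bruno each take €105,000.
Lena's share (€420,000) is divided into 4 shares of €105,000: Kofi, Farrukh, Elio, and Gita each take €105,000.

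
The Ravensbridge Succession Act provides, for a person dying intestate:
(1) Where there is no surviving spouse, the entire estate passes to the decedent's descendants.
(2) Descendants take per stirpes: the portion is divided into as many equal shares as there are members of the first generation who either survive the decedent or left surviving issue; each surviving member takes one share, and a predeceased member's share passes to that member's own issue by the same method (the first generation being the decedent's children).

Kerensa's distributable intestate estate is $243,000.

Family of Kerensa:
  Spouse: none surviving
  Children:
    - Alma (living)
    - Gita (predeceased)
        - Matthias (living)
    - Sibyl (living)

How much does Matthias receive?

Matthias receives $81,000.

The entire $243,000 passes to the descendants.
That amount ($243,000) is divided into 3 shares of $81,000: Alma and Sibyl each take $81,000; Gita's $81,000 share passes to Gita's issue.
Gita's share ($81,000) passes entirely to Matthias.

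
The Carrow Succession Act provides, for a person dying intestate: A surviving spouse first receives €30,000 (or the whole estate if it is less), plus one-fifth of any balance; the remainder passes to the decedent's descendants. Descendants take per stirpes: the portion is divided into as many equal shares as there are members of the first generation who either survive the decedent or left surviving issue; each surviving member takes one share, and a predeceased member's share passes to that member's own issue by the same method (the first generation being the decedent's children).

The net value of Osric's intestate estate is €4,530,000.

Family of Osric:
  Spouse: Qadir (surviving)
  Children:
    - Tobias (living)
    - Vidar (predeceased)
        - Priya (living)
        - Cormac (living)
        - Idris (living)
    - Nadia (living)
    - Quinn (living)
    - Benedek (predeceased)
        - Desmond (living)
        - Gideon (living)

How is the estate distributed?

Qadir: €930,000; Tobias: €720,000; Priya: €240,000; Cormac: €240,000; Idris: €240,000; Nadia: €720,000; Quinn: €720,000; Desmond: €360,000; Gideon: €360,000

Qadir first takes €30,000, leaving a balance of €4,500,000. Qadir then takes one-fifth of the balance (€900,000), for a total of €930,000. The remaining €3,600,000 passes to the descendants.
The descendants' portion (€3,600,000) is divided into 5 shares of €720,000: Tobias, Nadia, and Quinn each take €720,000; Vidar's €720,000 share passes to Vidar's issue; Benedek's €720,000 share passes to Benedek's issue.
Vidar's share (€720,000) is divided into 3 shares of €240,000: Priya, Cormac, and Idris each take €240,000.
Benedek's share (€720,000) is divided into 2 shares of €360,000: Desmond and Gideon each take €360,000.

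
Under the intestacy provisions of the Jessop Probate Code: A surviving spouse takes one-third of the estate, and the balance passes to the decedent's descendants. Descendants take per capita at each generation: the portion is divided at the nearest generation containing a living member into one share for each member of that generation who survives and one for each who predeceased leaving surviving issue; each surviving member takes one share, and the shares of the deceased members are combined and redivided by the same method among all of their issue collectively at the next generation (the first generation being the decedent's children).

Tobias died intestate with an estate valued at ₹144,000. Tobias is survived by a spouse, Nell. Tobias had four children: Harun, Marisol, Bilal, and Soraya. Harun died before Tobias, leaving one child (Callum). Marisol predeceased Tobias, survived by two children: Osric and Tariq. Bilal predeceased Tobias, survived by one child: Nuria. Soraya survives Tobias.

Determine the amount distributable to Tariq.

Tariq receives ₹18,000.

Nell takes one-third of ₹144,000 = ₹48,000. The remaining ₹96,000 passes to the descendants.
The descendants' portion (₹96,000) is divided at the children's generation into 4 shares of ₹24,000. Soraya takes ₹24,000. The 3 shares of the deceased (Harun, Marisol, and Bilal) are combined into a pool of ₹72,000.
That pool (₹72,000) is divided at the grandchildren's generation equally among Callum, Osric, Tariq, and Nuria: ₹18,000 each.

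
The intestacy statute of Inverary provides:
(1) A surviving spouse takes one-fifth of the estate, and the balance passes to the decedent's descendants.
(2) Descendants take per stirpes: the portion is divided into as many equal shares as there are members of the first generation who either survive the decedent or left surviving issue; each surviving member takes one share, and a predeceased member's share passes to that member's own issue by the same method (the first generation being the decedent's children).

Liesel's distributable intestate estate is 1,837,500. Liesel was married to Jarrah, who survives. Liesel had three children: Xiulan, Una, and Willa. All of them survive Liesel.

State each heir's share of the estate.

Jarrah takes one-fifth of 1,837,500 = 367,500. The remaining 1,470,000 passes to the descendants.
The descendants' portion (1,470,000) is divided into 3 shares of 490,000: Xiulan, Una, and Willa each take 490,000.

Jarrah: 367,500; Xiulan: 490,000; Una: 490,000; Willa: 490,000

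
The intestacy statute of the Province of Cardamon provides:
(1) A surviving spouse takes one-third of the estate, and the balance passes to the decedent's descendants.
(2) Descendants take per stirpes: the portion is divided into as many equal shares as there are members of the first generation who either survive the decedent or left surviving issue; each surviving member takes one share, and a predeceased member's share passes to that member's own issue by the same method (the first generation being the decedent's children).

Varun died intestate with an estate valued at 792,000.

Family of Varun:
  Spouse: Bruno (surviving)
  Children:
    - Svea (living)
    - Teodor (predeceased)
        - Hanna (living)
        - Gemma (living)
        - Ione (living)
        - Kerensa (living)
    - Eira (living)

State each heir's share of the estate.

Bruno: 264,000; Svea: 176,000; Hanna: 44,000; Gemma: 44,000; Ione: 44,000; Kerensa: 44,000; Eira: 176,000

Bruno takes one-third of 792,000 = 264,000. The remaining 528,000 passes to the descendants.
The descendants' portion (528,000) is divided into 3 shares of 176,000: Svea and Eira each take 176,000; Teodor's 176,000 share passes to Teodor's issue.
Teodor's share (176,000) is divided into 4 shares of 44,000: Hanna, Gemma, Ione, and Kerensa each take 44,000.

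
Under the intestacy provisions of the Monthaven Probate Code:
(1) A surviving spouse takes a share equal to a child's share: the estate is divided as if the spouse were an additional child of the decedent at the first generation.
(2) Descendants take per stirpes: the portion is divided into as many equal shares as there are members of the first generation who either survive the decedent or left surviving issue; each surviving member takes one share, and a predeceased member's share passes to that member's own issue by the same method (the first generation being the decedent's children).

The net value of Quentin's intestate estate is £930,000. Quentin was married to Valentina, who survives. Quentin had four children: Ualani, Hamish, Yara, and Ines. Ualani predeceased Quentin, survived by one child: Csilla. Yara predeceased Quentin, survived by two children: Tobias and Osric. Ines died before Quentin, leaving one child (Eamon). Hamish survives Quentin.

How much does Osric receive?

Osric receives £93,000.

The spouse counts as an additional share at the children's level, so there are 5 primary shares of £186,000. Valentina takes one such share (£186,000).
The children's combined portion (£744,000) is divided into 4 shares of £186,000: Hamish takes £186,000; Ualani's £186,000 share passes to Ualani's issue; Yara's £186,000 share passes to Yara's issue; Ines's £186,000 share passes to Ines's issue.
Ualani's share (£186,000) passes entirely to Csilla.
Yara's share (£186,000) is divided into 2 shares of £93,000: Tobias and Osric each take £93,000.
Ines's share (£186,000) passes entirely to Eamon.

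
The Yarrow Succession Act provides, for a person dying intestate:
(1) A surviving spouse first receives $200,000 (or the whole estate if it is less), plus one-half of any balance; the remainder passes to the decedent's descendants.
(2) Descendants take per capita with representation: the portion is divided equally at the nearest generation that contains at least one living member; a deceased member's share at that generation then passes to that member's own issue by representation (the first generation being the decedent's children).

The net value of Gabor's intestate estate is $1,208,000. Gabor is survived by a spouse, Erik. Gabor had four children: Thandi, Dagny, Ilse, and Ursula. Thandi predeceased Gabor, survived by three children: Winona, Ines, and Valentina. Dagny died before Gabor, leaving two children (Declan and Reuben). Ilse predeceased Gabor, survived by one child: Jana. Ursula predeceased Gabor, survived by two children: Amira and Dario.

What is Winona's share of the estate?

Winona receives $63,000.

Erik first takes $200,000, leaving a balance of $1,008,000. Erik then takes one-half of the balance ($504,000), for a total of $704,000. The remaining $504,000 passes to the descendants.
No child survives, so the initial division is made at the grandchildren's generation.
The descendants' portion ($504,000) is divided into 8 shares of $63,000: Winona, Ines, Valentina, Declan, Reuben, Jana, Amira, and Dario each take $63,000.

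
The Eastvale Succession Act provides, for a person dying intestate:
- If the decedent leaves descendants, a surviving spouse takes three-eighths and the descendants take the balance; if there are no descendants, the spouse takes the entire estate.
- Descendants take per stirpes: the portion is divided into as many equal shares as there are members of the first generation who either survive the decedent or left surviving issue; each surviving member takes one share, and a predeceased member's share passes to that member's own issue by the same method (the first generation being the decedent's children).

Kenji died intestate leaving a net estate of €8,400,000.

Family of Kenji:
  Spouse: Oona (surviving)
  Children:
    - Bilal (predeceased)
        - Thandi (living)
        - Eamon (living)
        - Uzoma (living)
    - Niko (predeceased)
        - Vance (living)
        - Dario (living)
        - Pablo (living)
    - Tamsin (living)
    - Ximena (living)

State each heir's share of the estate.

Oona takes three-eighths of €8,400,000 = €3,150,000. The remaining €5,250,000 passes to the descendants.
The descendants' portion (€5,250,000) is divided into 4 shares of €1,312,500: Tamsin and Ximena each take €1,312,500; Bilal's €1,312,500 share passes to Bilal's issue; Niko's €1,312,500 share passes to Niko's issue.
Bilal's share (€1,312,500) is divided into 3 shares of €437,500: Thandi, Eamon, and Uzoma each take €437,500.
Niko's share (€1,312,500) is divided into 3 shares of €437,500: Vance, Dario, and Pablo each take €437,500.

Oona: €3,150,000; Thandi: €437,500; Eamon: €437,500; Uzoma: €437,500; Vance: €437,500; Dario: €437,500; Pablo: €437,500; Tamsin: €1,312,500; Ximena: €1,312,500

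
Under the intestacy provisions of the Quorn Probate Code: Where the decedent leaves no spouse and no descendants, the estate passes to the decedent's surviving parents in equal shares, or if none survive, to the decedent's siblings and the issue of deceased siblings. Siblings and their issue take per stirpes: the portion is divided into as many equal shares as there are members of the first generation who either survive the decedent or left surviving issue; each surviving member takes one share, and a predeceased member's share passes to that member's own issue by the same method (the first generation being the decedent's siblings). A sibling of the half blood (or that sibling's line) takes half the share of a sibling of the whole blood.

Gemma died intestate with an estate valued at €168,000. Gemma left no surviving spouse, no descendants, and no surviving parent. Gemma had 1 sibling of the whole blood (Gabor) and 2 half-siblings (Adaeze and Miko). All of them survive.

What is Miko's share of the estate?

The entire €168,000 passes to the siblings and their issue.
Counting each half-blood sibling's line as half a unit, there are 2 units in €168,000, so one unit is €84,000. Whole-blood lines (Gabor) take €84,000 each; half-blood lines (Adaeze and Miko) take €42,000 each.

Miko receives €42,000.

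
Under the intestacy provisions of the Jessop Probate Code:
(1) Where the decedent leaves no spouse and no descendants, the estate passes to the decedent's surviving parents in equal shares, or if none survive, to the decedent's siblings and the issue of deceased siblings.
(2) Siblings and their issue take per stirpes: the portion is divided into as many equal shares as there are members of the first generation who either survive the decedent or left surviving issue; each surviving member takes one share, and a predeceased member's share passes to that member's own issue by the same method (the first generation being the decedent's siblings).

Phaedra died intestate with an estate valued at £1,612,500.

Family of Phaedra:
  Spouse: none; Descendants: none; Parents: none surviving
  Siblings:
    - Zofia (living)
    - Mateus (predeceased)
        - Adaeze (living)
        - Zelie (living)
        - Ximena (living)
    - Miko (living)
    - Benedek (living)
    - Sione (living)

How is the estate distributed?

The entire £1,612,500 passes to the siblings and their issue.
That amount (£1,612,500) is divided into 5 shares of £322,500: Zofia, Miko, Benedek, and Sione each take £322,500; Mateus's £322,500 share passes to Mateus's issue.
Mateus's share (£322,500) is divided into 3 shares of £107,500: Adaeze, Zelie, and Ximena each take £107,500.

Zofia: £322,500; Adaeze: £107,500; Zelie: £107,500; Ximena: £107,500; Miko: £322,500; Benedek: £322,500; Sione: £322,500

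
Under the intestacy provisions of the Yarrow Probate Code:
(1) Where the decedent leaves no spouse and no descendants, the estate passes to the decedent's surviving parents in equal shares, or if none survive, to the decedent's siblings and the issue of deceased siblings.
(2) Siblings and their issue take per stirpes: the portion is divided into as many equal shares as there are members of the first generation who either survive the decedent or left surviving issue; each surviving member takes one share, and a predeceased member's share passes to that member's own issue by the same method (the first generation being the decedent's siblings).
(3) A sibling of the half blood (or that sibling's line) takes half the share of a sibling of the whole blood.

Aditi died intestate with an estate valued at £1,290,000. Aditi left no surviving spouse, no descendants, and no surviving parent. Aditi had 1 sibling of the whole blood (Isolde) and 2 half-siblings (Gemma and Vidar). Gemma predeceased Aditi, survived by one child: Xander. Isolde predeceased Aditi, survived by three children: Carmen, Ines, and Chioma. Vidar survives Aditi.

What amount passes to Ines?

Ines receives £215,000.

The entire £1,290,000 passes to the siblings and their issue.
Counting each half-blood sibling's line as half a unit, there are 2 units in £1,290,000, so one unit is £645,000. Whole-blood lines (Isolde) take £645,000 each; half-blood lines (Gemma and Vidar) take £322,500 each.
Gemma's share (£322,500) passes entirely to Xander.
Isolde's share (£645,000) is divided into 3 shares of £215,000: Carmen, Ines, and Chioma each take £215,000.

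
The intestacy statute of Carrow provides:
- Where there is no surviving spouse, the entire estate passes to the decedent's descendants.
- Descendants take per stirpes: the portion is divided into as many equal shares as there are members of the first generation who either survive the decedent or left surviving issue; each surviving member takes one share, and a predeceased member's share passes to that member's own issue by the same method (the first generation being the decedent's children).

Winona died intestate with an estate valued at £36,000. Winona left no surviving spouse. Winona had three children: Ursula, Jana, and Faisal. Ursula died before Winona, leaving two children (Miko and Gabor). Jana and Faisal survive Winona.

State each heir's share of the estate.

Miko: £6,000; Gabor: £6,000; Jana: £12,000; Faisal: £12,000

The entire £36,000 passes to the descendants.
That amount (£36,000) is divided into 3 shares of £12,000: Jana and Faisal each take £12,000; Ursula's £12,000 share passes to Ursula's issue.
Ursula's share (£12,000) is divided into 2 shares of £6,000: Miko and Gabor each take £6,000.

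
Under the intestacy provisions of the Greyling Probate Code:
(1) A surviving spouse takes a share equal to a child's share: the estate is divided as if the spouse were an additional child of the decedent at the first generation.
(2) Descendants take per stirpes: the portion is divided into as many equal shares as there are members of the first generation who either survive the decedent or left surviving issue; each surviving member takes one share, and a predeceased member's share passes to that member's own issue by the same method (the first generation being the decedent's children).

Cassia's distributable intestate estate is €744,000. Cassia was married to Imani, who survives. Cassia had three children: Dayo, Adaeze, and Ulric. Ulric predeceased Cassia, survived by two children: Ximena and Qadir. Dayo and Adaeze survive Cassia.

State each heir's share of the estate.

The spouse counts as an additional share at the children's level, so there are 4 primary shares of €186,000. Imani takes one such share (€186,000).
The children's combined portion (€558,000) is divided into 3 shares of €186,000: Dayo and Adaeze each take €186,000; Ulric's €186,000 share passes to Ulric's issue.
Ulric's share (€186,000) is divided into 2 shares of €93,000: Ximena and Qadir each take €93,000.

Imani: €186,000; Dayo: €186,000; Adaeze: €186,000; Ximena: €93,000; Qadir: €93,000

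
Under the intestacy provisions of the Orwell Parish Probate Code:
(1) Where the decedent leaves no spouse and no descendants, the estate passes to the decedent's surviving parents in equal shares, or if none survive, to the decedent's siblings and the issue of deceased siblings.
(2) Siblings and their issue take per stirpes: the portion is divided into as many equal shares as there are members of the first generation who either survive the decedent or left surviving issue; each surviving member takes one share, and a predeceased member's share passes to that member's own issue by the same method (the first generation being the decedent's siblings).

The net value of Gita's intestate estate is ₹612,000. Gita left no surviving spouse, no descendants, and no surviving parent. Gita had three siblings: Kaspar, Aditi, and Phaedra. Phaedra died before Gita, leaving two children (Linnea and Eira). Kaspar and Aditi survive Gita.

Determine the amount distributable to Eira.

Eira receives ₹102,000.

The entire ₹612,000 passes to the siblings and their issue.
That amount (₹612,000) is divided into 3 shares of ₹204,000: Kaspar and Aditi each take ₹204,000; Phaedra's ₹204,000 share passes to Phaedra's issue.
Phaedra's share (₹204,000) is divided into 2 shares of ₹102,000: Linnea and Eira each take ₹102,000.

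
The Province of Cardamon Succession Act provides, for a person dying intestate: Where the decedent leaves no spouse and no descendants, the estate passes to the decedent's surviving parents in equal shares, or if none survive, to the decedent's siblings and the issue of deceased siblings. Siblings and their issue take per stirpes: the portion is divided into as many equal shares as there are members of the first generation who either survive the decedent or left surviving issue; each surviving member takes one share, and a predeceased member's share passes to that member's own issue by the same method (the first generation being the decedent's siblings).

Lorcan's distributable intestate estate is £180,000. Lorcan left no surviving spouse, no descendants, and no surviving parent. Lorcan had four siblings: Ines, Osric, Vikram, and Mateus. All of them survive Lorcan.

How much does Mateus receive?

The entire £180,000 passes to the siblings and their issue.
That amount (£180,000) is divided into 4 shares of £45,000: Ines, Osric, Vikram, and Mateus each take £45,000.

Mateus receives £45,000.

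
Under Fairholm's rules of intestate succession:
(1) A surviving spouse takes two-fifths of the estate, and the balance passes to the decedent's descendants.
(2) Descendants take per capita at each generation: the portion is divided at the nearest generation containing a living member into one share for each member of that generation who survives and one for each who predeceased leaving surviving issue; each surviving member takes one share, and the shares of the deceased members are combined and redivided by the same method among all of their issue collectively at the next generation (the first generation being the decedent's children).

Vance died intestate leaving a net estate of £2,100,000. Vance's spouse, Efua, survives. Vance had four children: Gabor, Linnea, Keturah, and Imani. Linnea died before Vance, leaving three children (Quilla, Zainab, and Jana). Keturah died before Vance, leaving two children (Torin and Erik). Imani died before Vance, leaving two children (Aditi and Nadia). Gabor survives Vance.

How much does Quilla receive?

Efua takes two-fifths of £2,100,000 = £840,000. The remaining £1,260,000 passes to the descendants.
The descendants' portion (£1,260,000) is divided at the children's generation into 4 shares of £315,000. Gabor takes £315,000. The 3 shares of the deceased (Linnea, Keturah, and Imani) are combined into a pool of £945,000.
That pool (£945,000) is divided at the grandchildren's generation equally among Quilla, Zainab, Jana, Torin, Erik, Aditi, and Nadia: £135,000 each.

Quilla receives £135,000.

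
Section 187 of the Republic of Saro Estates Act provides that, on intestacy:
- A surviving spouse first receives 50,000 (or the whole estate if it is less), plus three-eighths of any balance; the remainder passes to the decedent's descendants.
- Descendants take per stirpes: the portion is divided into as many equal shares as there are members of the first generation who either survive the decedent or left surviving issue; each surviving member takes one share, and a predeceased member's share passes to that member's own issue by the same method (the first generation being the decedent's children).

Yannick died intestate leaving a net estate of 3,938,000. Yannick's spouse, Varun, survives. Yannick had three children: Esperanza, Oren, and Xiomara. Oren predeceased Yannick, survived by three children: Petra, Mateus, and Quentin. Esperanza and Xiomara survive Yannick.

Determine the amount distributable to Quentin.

Quentin receives 270,000.

Varun first takes 50,000, leaving a balance of 3,888,000. Varun then takes three-eighths of the balance (1,458,000), for a total of 1,508,000. The remaining 2,430,000 passes to the descendants.
The descendants' portion (2,430,000) is divided into 3 shares of 810,000: Esperanza and Xiomara each take 810,000; Oren's 810,000 share passes to Oren's issue.
Oren's share (810,000) is divided into 3 shares of 270,000: Petra, Mateus, and Quentin each take 270,000.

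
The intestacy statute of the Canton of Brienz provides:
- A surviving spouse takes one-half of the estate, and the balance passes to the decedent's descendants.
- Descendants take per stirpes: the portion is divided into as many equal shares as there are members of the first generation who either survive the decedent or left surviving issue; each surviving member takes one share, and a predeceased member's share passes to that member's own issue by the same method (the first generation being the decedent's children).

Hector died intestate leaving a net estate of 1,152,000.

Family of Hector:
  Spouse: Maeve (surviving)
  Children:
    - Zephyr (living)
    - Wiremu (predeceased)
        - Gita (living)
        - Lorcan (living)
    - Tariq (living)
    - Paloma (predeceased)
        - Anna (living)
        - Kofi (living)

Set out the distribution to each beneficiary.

Maeve: 576,000; Zephyr: 144,000; Gita: 72,000; Lorcan: 72,000; Tariq: 144,000; Anna: 72,000; Kofi: 72,000

Maeve takes one-half of 1,152,000 = 576,000. The remaining 576,000 passes to the descendants.
The descendants' portion (576,000) is divided into 4 shares of 144,000: Zephyr and Tariq each take 144,000; Wiremu's 144,000 share passes to Wiremu's issue; Paloma's 144,000 share passes to Paloma's issue.
Wiremu's share (144,000) is divided into 2 shares of 72,000: Gita and Lorcan each take 72,000.
Paloma's share (144,000) is divided into 2 shares of 72,000: Anna and Kofi each take 72,000.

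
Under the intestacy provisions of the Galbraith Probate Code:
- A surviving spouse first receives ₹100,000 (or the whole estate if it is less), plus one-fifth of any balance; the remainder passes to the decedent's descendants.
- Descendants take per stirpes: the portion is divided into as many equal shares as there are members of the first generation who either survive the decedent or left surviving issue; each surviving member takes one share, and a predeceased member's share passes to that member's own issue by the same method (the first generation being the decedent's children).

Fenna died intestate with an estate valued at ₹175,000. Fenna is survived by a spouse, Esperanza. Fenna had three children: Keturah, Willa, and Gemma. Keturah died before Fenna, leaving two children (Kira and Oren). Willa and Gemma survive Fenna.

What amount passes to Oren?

Oren receives ₹10,000.

Esperanza first takes ₹100,000, leaving a balance of ₹75,000. Esperanza then takes one-fifth of the balance (₹15,000), for a total of ₹115,000. The remaining ₹60,000 passes to the descendants.
The descendants' portion (₹60,000) is divided into 3 shares of ₹20,000: Willa and Gemma each take ₹20,000; Keturah's ₹20,000 share passes to Keturah's issue.
Keturah's share (₹20,000) is divided into 2 shares of ₹10,000: Kira and Oren each take ₹10,000.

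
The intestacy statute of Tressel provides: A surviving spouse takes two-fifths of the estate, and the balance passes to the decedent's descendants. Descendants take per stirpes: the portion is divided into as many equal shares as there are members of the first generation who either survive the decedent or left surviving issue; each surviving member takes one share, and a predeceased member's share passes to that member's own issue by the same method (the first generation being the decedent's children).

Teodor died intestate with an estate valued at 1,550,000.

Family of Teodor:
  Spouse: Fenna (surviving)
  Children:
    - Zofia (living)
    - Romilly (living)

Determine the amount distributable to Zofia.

Zofia receives 465,000.

Fenna takes two-fifths of 1,550,000 = 620,000. The remaining 930,000 passes to the descendants.
The descendants' portion (930,000) is divided into 2 shares of 465,000: Zofia and Romilly each take 465,000.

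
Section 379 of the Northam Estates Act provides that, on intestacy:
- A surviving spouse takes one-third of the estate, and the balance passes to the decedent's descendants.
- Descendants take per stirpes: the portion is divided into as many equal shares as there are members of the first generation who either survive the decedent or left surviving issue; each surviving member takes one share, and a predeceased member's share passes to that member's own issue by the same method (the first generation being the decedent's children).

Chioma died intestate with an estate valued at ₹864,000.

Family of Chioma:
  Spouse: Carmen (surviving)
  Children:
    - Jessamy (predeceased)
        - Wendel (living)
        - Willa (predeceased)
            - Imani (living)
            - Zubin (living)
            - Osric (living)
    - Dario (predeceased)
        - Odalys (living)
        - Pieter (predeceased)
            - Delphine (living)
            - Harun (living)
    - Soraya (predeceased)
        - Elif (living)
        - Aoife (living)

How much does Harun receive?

Carmen takes one-third of ₹864,000 = ₹288,000. The remaining ₹576,000 passes to the descendants.
The descendants' portion (₹576,000) is divided into 3 shares of ₹192,000: Jessamy's ₹192,000 share passes to Jessamy's issue; Dario's ₹192,000 share passes to Dario's issue; Soraya's ₹192,000 share passes to Soraya's issue.
Jessamy's share (₹192,000) is divided into 2 shares of ₹96,000: Wendel takes ₹96,000; Willa's ₹96,000 share passes to Willa's issue.
Willa's share (₹96,000) is divided into 3 shares of ₹32,000: Imani, Zubin, and Osric each take ₹32,000.
Dario's share (₹192,000) is divided into 2 shares of ₹96,000: Odalys takes ₹96,000; Pieter's ₹96,000 share passes to Pieter's issue.
Pieter's share (₹96,000) is divided into 2 shares of ₹48,000: Delphine and Harun each take ₹48,000.
Soraya's share (₹192,000) is divided into 2 shares of ₹96,000: Elif and Aoife each take ₹96,000.

Harun receives ₹48,000.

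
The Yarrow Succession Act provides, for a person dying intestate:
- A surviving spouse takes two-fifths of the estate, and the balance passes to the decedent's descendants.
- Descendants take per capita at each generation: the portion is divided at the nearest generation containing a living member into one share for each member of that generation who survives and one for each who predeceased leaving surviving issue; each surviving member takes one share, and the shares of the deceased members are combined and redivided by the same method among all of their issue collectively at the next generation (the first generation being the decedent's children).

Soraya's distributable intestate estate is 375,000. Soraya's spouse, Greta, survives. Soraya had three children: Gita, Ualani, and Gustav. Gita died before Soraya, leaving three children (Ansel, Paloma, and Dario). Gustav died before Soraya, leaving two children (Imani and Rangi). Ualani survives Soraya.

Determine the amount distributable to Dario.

Greta takes two-fifths of 375,000 = 150,000. The remaining 225,000 passes to the descendants.
The descendants' portion (225,000) is divided at the children's generation into 3 shares of 75,000. Ualani takes 75,000. The 2 shares of the deceased (Gita and Gustav) are combined into a pool of 150,000.
That pool (150,000) is divided at the grandchildren's generation equally among Ansel, Paloma, Dario, Imani, and Rangi: 30,000 each.

Dario receives 30,000.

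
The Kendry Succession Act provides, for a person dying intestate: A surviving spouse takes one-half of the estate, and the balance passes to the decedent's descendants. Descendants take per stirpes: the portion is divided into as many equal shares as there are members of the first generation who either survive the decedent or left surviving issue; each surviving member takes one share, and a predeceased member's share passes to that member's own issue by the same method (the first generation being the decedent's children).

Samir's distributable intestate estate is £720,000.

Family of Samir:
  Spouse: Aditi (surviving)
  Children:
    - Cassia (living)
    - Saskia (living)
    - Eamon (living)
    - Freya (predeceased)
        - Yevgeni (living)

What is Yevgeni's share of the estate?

Yevgeni receives £90,000.

Aditi takes one-half of £720,000 = £360,000. The remaining £360,000 passes to the descendants.
The descendants' portion (£360,000) is divided into 4 shares of £90,000: Cassia, Saskia, and Eamon each take £90,000; Freya's £90,000 share passes to Freya's issue.
Freya's share (£90,000) passes entirely to Yevgeni.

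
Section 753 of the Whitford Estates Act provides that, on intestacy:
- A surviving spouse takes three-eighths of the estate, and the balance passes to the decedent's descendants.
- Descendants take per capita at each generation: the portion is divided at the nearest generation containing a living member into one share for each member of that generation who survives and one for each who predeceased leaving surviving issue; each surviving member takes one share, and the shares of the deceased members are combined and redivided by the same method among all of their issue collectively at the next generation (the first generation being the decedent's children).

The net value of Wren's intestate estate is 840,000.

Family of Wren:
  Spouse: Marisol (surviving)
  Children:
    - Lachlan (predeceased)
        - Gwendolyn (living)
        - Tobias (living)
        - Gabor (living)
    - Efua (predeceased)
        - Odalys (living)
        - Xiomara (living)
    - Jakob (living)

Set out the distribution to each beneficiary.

Marisol: 315,000; Gwendolyn: 70,000; Tobias: 70,000; Gabor: 70,000; Odalys: 70,000; Xiomara: 70,000; Jakob: 175,000

Marisol takes three-eighths of 840,000 = 315,000. The remaining 525,000 passes to the descendants.
The descendants' portion (525,000) is divided at the children's generation into 3 shares of 175,000. Jakob takes 175,000. The 2 shares of the deceased (Lachlan and Efua) are combined into a pool of 350,000.
That pool (350,000) is divided at the grandchildren's generation equally among Gwendolyn, Tobias, Gabor, Odalys, and Xiomara: 70,000 each.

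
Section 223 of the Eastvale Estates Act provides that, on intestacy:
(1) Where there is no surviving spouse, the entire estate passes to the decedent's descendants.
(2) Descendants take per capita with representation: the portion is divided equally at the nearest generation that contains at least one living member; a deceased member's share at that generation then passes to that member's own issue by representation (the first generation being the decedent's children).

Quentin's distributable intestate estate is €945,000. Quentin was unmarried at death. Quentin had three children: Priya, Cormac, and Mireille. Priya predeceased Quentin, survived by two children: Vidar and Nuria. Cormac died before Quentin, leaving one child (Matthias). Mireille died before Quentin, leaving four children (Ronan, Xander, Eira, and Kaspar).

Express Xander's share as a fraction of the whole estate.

Xander receives 1/7 of the estate.

The entire €945,000 passes to the descendants.
No child survives, so the initial division is made at the grandchildren's generation.
That amount (€945,000) is divided into 7 shares of €135,000: Vidar, Nuria, Matthias, Ronan, Xander, Eira, and Kaspar each take €135,000.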